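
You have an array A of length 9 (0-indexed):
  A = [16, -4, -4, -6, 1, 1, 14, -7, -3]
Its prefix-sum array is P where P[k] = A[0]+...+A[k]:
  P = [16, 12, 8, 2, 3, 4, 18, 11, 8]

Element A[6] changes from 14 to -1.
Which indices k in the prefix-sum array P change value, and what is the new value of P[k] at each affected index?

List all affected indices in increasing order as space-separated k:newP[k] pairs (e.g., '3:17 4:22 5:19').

P[k] = A[0] + ... + A[k]
P[k] includes A[6] iff k >= 6
Affected indices: 6, 7, ..., 8; delta = -15
  P[6]: 18 + -15 = 3
  P[7]: 11 + -15 = -4
  P[8]: 8 + -15 = -7

Answer: 6:3 7:-4 8:-7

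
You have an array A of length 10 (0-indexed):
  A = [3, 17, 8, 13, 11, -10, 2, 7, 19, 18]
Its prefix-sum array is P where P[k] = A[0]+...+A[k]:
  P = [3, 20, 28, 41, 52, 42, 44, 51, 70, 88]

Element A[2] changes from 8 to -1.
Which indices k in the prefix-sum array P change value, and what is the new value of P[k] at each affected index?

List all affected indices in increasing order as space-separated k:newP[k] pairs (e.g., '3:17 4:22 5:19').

P[k] = A[0] + ... + A[k]
P[k] includes A[2] iff k >= 2
Affected indices: 2, 3, ..., 9; delta = -9
  P[2]: 28 + -9 = 19
  P[3]: 41 + -9 = 32
  P[4]: 52 + -9 = 43
  P[5]: 42 + -9 = 33
  P[6]: 44 + -9 = 35
  P[7]: 51 + -9 = 42
  P[8]: 70 + -9 = 61
  P[9]: 88 + -9 = 79

Answer: 2:19 3:32 4:43 5:33 6:35 7:42 8:61 9:79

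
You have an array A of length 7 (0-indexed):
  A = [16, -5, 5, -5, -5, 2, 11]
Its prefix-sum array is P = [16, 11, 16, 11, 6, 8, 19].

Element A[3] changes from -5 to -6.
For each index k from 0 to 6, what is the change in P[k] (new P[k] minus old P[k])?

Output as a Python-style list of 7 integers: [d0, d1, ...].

Answer: [0, 0, 0, -1, -1, -1, -1]

Derivation:
Element change: A[3] -5 -> -6, delta = -1
For k < 3: P[k] unchanged, delta_P[k] = 0
For k >= 3: P[k] shifts by exactly -1
Delta array: [0, 0, 0, -1, -1, -1, -1]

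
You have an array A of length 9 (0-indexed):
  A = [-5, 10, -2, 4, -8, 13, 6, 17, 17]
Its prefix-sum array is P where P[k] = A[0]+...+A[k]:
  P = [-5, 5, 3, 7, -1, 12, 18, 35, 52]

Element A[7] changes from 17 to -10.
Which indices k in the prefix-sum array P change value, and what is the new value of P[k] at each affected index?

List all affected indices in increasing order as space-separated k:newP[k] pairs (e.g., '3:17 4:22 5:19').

Answer: 7:8 8:25

Derivation:
P[k] = A[0] + ... + A[k]
P[k] includes A[7] iff k >= 7
Affected indices: 7, 8, ..., 8; delta = -27
  P[7]: 35 + -27 = 8
  P[8]: 52 + -27 = 25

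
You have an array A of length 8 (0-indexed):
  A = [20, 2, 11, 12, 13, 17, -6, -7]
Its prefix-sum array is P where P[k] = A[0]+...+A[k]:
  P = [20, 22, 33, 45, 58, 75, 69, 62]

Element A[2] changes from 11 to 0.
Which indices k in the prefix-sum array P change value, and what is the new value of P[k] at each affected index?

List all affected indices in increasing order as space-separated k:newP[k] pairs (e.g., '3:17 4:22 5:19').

P[k] = A[0] + ... + A[k]
P[k] includes A[2] iff k >= 2
Affected indices: 2, 3, ..., 7; delta = -11
  P[2]: 33 + -11 = 22
  P[3]: 45 + -11 = 34
  P[4]: 58 + -11 = 47
  P[5]: 75 + -11 = 64
  P[6]: 69 + -11 = 58
  P[7]: 62 + -11 = 51

Answer: 2:22 3:34 4:47 5:64 6:58 7:51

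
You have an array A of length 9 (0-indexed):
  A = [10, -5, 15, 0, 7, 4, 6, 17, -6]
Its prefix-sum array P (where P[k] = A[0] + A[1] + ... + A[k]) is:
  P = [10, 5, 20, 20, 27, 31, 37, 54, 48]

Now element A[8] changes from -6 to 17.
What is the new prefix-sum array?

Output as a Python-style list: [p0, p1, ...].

Answer: [10, 5, 20, 20, 27, 31, 37, 54, 71]

Derivation:
Change: A[8] -6 -> 17, delta = 23
P[k] for k < 8: unchanged (A[8] not included)
P[k] for k >= 8: shift by delta = 23
  P[0] = 10 + 0 = 10
  P[1] = 5 + 0 = 5
  P[2] = 20 + 0 = 20
  P[3] = 20 + 0 = 20
  P[4] = 27 + 0 = 27
  P[5] = 31 + 0 = 31
  P[6] = 37 + 0 = 37
  P[7] = 54 + 0 = 54
  P[8] = 48 + 23 = 71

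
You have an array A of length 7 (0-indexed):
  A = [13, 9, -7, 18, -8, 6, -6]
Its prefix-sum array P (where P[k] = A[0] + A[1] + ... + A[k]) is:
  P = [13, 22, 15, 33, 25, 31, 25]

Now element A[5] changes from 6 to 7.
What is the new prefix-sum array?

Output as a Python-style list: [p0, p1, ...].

Change: A[5] 6 -> 7, delta = 1
P[k] for k < 5: unchanged (A[5] not included)
P[k] for k >= 5: shift by delta = 1
  P[0] = 13 + 0 = 13
  P[1] = 22 + 0 = 22
  P[2] = 15 + 0 = 15
  P[3] = 33 + 0 = 33
  P[4] = 25 + 0 = 25
  P[5] = 31 + 1 = 32
  P[6] = 25 + 1 = 26

Answer: [13, 22, 15, 33, 25, 32, 26]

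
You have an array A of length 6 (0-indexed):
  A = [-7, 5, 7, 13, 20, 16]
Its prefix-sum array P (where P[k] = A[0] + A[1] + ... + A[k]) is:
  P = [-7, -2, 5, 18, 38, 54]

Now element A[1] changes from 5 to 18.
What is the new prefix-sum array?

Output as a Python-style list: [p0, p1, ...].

Answer: [-7, 11, 18, 31, 51, 67]

Derivation:
Change: A[1] 5 -> 18, delta = 13
P[k] for k < 1: unchanged (A[1] not included)
P[k] for k >= 1: shift by delta = 13
  P[0] = -7 + 0 = -7
  P[1] = -2 + 13 = 11
  P[2] = 5 + 13 = 18
  P[3] = 18 + 13 = 31
  P[4] = 38 + 13 = 51
  P[5] = 54 + 13 = 67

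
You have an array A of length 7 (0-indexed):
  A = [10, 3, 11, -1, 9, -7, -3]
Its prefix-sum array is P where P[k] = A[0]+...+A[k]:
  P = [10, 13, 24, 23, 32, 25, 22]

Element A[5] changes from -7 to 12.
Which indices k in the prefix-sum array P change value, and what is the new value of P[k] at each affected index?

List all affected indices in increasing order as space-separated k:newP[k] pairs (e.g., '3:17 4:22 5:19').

Answer: 5:44 6:41

Derivation:
P[k] = A[0] + ... + A[k]
P[k] includes A[5] iff k >= 5
Affected indices: 5, 6, ..., 6; delta = 19
  P[5]: 25 + 19 = 44
  P[6]: 22 + 19 = 41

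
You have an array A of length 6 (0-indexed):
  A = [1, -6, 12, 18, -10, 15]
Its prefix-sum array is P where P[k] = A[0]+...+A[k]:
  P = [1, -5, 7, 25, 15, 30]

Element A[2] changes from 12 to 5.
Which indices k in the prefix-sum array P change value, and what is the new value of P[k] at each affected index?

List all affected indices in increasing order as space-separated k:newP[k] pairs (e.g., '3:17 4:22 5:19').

P[k] = A[0] + ... + A[k]
P[k] includes A[2] iff k >= 2
Affected indices: 2, 3, ..., 5; delta = -7
  P[2]: 7 + -7 = 0
  P[3]: 25 + -7 = 18
  P[4]: 15 + -7 = 8
  P[5]: 30 + -7 = 23

Answer: 2:0 3:18 4:8 5:23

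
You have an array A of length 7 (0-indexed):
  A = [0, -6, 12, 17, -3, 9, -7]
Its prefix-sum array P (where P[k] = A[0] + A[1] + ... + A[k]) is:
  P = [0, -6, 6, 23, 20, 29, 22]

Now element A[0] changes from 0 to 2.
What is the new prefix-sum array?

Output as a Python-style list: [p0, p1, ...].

Change: A[0] 0 -> 2, delta = 2
P[k] for k < 0: unchanged (A[0] not included)
P[k] for k >= 0: shift by delta = 2
  P[0] = 0 + 2 = 2
  P[1] = -6 + 2 = -4
  P[2] = 6 + 2 = 8
  P[3] = 23 + 2 = 25
  P[4] = 20 + 2 = 22
  P[5] = 29 + 2 = 31
  P[6] = 22 + 2 = 24

Answer: [2, -4, 8, 25, 22, 31, 24]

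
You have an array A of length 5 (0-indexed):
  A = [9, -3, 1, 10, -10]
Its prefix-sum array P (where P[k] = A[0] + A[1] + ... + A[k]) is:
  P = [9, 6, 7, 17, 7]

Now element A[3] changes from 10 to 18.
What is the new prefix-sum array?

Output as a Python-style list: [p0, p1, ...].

Change: A[3] 10 -> 18, delta = 8
P[k] for k < 3: unchanged (A[3] not included)
P[k] for k >= 3: shift by delta = 8
  P[0] = 9 + 0 = 9
  P[1] = 6 + 0 = 6
  P[2] = 7 + 0 = 7
  P[3] = 17 + 8 = 25
  P[4] = 7 + 8 = 15

Answer: [9, 6, 7, 25, 15]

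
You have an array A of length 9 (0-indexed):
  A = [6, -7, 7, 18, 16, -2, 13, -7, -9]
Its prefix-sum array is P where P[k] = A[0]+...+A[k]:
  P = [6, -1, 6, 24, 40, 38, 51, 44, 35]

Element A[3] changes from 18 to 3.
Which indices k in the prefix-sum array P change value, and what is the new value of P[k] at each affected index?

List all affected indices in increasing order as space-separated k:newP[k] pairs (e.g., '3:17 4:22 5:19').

P[k] = A[0] + ... + A[k]
P[k] includes A[3] iff k >= 3
Affected indices: 3, 4, ..., 8; delta = -15
  P[3]: 24 + -15 = 9
  P[4]: 40 + -15 = 25
  P[5]: 38 + -15 = 23
  P[6]: 51 + -15 = 36
  P[7]: 44 + -15 = 29
  P[8]: 35 + -15 = 20

Answer: 3:9 4:25 5:23 6:36 7:29 8:20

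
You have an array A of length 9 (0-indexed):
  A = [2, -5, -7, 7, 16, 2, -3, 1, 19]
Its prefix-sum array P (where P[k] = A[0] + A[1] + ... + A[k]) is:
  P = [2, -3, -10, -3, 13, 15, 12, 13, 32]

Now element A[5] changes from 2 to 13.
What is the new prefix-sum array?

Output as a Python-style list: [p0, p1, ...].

Change: A[5] 2 -> 13, delta = 11
P[k] for k < 5: unchanged (A[5] not included)
P[k] for k >= 5: shift by delta = 11
  P[0] = 2 + 0 = 2
  P[1] = -3 + 0 = -3
  P[2] = -10 + 0 = -10
  P[3] = -3 + 0 = -3
  P[4] = 13 + 0 = 13
  P[5] = 15 + 11 = 26
  P[6] = 12 + 11 = 23
  P[7] = 13 + 11 = 24
  P[8] = 32 + 11 = 43

Answer: [2, -3, -10, -3, 13, 26, 23, 24, 43]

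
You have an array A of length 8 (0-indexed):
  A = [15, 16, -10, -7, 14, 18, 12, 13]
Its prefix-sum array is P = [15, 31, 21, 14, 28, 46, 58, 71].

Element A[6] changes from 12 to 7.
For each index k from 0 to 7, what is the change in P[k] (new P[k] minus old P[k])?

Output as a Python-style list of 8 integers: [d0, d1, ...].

Element change: A[6] 12 -> 7, delta = -5
For k < 6: P[k] unchanged, delta_P[k] = 0
For k >= 6: P[k] shifts by exactly -5
Delta array: [0, 0, 0, 0, 0, 0, -5, -5]

Answer: [0, 0, 0, 0, 0, 0, -5, -5]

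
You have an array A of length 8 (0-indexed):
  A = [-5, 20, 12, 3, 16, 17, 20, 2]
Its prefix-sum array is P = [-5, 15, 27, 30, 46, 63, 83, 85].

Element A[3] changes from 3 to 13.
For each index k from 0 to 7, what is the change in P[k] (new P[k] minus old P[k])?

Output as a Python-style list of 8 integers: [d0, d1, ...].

Answer: [0, 0, 0, 10, 10, 10, 10, 10]

Derivation:
Element change: A[3] 3 -> 13, delta = 10
For k < 3: P[k] unchanged, delta_P[k] = 0
For k >= 3: P[k] shifts by exactly 10
Delta array: [0, 0, 0, 10, 10, 10, 10, 10]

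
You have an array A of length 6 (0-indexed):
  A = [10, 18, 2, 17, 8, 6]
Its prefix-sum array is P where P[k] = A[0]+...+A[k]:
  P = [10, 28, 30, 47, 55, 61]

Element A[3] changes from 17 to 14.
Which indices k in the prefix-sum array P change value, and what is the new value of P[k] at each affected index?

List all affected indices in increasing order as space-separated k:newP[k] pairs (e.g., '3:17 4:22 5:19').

P[k] = A[0] + ... + A[k]
P[k] includes A[3] iff k >= 3
Affected indices: 3, 4, ..., 5; delta = -3
  P[3]: 47 + -3 = 44
  P[4]: 55 + -3 = 52
  P[5]: 61 + -3 = 58

Answer: 3:44 4:52 5:58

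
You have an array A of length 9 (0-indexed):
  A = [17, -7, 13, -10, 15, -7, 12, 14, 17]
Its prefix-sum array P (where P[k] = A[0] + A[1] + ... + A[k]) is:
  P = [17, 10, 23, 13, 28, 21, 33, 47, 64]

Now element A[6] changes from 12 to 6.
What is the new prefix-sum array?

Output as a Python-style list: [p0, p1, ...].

Change: A[6] 12 -> 6, delta = -6
P[k] for k < 6: unchanged (A[6] not included)
P[k] for k >= 6: shift by delta = -6
  P[0] = 17 + 0 = 17
  P[1] = 10 + 0 = 10
  P[2] = 23 + 0 = 23
  P[3] = 13 + 0 = 13
  P[4] = 28 + 0 = 28
  P[5] = 21 + 0 = 21
  P[6] = 33 + -6 = 27
  P[7] = 47 + -6 = 41
  P[8] = 64 + -6 = 58

Answer: [17, 10, 23, 13, 28, 21, 27, 41, 58]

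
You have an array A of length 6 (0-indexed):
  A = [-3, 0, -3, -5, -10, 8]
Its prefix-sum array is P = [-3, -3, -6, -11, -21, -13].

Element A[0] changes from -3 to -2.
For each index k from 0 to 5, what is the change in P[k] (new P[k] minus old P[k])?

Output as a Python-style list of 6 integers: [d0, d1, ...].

Answer: [1, 1, 1, 1, 1, 1]

Derivation:
Element change: A[0] -3 -> -2, delta = 1
For k < 0: P[k] unchanged, delta_P[k] = 0
For k >= 0: P[k] shifts by exactly 1
Delta array: [1, 1, 1, 1, 1, 1]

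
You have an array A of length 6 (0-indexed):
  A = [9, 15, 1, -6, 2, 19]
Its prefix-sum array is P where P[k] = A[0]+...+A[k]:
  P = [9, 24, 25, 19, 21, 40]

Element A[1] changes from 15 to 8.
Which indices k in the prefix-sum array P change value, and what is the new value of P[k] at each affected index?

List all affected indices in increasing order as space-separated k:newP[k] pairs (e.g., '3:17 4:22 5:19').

P[k] = A[0] + ... + A[k]
P[k] includes A[1] iff k >= 1
Affected indices: 1, 2, ..., 5; delta = -7
  P[1]: 24 + -7 = 17
  P[2]: 25 + -7 = 18
  P[3]: 19 + -7 = 12
  P[4]: 21 + -7 = 14
  P[5]: 40 + -7 = 33

Answer: 1:17 2:18 3:12 4:14 5:33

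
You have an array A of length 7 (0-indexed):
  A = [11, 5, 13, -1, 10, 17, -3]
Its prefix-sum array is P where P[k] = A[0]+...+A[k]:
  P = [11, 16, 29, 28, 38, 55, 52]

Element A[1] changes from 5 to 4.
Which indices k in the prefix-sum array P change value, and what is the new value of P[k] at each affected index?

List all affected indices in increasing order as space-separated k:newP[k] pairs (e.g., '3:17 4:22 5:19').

Answer: 1:15 2:28 3:27 4:37 5:54 6:51

Derivation:
P[k] = A[0] + ... + A[k]
P[k] includes A[1] iff k >= 1
Affected indices: 1, 2, ..., 6; delta = -1
  P[1]: 16 + -1 = 15
  P[2]: 29 + -1 = 28
  P[3]: 28 + -1 = 27
  P[4]: 38 + -1 = 37
  P[5]: 55 + -1 = 54
  P[6]: 52 + -1 = 51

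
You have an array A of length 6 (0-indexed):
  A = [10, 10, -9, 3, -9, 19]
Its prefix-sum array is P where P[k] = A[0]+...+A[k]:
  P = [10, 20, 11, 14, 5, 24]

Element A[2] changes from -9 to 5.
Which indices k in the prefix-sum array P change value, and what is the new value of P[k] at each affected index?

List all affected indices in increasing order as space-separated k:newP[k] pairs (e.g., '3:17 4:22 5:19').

P[k] = A[0] + ... + A[k]
P[k] includes A[2] iff k >= 2
Affected indices: 2, 3, ..., 5; delta = 14
  P[2]: 11 + 14 = 25
  P[3]: 14 + 14 = 28
  P[4]: 5 + 14 = 19
  P[5]: 24 + 14 = 38

Answer: 2:25 3:28 4:19 5:38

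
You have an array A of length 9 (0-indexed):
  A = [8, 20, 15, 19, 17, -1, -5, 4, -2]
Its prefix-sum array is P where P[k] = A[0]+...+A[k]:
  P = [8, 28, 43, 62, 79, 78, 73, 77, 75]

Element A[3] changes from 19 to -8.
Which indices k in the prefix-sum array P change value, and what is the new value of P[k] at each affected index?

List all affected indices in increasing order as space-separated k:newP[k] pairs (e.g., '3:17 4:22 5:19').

Answer: 3:35 4:52 5:51 6:46 7:50 8:48

Derivation:
P[k] = A[0] + ... + A[k]
P[k] includes A[3] iff k >= 3
Affected indices: 3, 4, ..., 8; delta = -27
  P[3]: 62 + -27 = 35
  P[4]: 79 + -27 = 52
  P[5]: 78 + -27 = 51
  P[6]: 73 + -27 = 46
  P[7]: 77 + -27 = 50
  P[8]: 75 + -27 = 48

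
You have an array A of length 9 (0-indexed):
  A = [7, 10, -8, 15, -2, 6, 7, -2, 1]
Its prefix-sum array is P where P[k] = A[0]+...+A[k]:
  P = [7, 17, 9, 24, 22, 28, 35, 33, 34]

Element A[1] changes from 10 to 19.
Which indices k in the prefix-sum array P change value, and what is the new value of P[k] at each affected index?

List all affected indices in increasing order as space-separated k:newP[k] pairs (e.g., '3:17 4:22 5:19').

Answer: 1:26 2:18 3:33 4:31 5:37 6:44 7:42 8:43

Derivation:
P[k] = A[0] + ... + A[k]
P[k] includes A[1] iff k >= 1
Affected indices: 1, 2, ..., 8; delta = 9
  P[1]: 17 + 9 = 26
  P[2]: 9 + 9 = 18
  P[3]: 24 + 9 = 33
  P[4]: 22 + 9 = 31
  P[5]: 28 + 9 = 37
  P[6]: 35 + 9 = 44
  P[7]: 33 + 9 = 42
  P[8]: 34 + 9 = 43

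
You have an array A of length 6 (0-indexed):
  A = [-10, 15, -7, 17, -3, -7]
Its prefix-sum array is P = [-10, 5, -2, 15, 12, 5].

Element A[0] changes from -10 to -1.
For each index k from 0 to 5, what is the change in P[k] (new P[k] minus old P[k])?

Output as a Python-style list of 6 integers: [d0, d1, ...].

Element change: A[0] -10 -> -1, delta = 9
For k < 0: P[k] unchanged, delta_P[k] = 0
For k >= 0: P[k] shifts by exactly 9
Delta array: [9, 9, 9, 9, 9, 9]

Answer: [9, 9, 9, 9, 9, 9]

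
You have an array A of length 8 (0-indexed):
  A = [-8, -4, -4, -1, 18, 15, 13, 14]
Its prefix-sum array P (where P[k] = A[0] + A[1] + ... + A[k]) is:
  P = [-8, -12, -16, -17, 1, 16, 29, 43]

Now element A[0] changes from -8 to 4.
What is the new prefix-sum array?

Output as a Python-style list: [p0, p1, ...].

Answer: [4, 0, -4, -5, 13, 28, 41, 55]

Derivation:
Change: A[0] -8 -> 4, delta = 12
P[k] for k < 0: unchanged (A[0] not included)
P[k] for k >= 0: shift by delta = 12
  P[0] = -8 + 12 = 4
  P[1] = -12 + 12 = 0
  P[2] = -16 + 12 = -4
  P[3] = -17 + 12 = -5
  P[4] = 1 + 12 = 13
  P[5] = 16 + 12 = 28
  P[6] = 29 + 12 = 41
  P[7] = 43 + 12 = 55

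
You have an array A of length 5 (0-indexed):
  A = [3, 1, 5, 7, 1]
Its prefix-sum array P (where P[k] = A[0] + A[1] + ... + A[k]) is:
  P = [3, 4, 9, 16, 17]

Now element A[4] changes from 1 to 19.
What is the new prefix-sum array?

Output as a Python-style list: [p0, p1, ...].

Change: A[4] 1 -> 19, delta = 18
P[k] for k < 4: unchanged (A[4] not included)
P[k] for k >= 4: shift by delta = 18
  P[0] = 3 + 0 = 3
  P[1] = 4 + 0 = 4
  P[2] = 9 + 0 = 9
  P[3] = 16 + 0 = 16
  P[4] = 17 + 18 = 35

Answer: [3, 4, 9, 16, 35]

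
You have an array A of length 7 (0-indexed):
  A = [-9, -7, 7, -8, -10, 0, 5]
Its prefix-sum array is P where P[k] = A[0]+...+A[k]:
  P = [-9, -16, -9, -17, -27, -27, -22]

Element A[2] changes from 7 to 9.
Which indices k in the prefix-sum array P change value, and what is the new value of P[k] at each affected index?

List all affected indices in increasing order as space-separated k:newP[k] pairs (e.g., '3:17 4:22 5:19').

P[k] = A[0] + ... + A[k]
P[k] includes A[2] iff k >= 2
Affected indices: 2, 3, ..., 6; delta = 2
  P[2]: -9 + 2 = -7
  P[3]: -17 + 2 = -15
  P[4]: -27 + 2 = -25
  P[5]: -27 + 2 = -25
  P[6]: -22 + 2 = -20

Answer: 2:-7 3:-15 4:-25 5:-25 6:-20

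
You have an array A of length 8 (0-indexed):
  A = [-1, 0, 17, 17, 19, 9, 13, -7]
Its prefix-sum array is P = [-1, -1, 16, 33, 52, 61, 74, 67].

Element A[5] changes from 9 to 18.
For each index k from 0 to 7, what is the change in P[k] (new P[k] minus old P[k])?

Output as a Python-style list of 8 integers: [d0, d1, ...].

Element change: A[5] 9 -> 18, delta = 9
For k < 5: P[k] unchanged, delta_P[k] = 0
For k >= 5: P[k] shifts by exactly 9
Delta array: [0, 0, 0, 0, 0, 9, 9, 9]

Answer: [0, 0, 0, 0, 0, 9, 9, 9]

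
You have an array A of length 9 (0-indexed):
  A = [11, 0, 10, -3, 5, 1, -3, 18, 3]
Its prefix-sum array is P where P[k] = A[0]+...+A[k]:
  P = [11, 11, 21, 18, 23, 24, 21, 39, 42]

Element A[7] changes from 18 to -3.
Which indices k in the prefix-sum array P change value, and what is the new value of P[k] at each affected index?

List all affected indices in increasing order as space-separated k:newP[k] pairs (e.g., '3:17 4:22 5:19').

Answer: 7:18 8:21

Derivation:
P[k] = A[0] + ... + A[k]
P[k] includes A[7] iff k >= 7
Affected indices: 7, 8, ..., 8; delta = -21
  P[7]: 39 + -21 = 18
  P[8]: 42 + -21 = 21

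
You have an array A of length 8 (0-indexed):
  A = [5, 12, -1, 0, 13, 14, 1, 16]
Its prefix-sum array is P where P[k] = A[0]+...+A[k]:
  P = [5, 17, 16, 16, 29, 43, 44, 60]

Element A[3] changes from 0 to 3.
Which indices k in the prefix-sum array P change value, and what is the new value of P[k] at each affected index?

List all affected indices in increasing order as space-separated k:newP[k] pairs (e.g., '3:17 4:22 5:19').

P[k] = A[0] + ... + A[k]
P[k] includes A[3] iff k >= 3
Affected indices: 3, 4, ..., 7; delta = 3
  P[3]: 16 + 3 = 19
  P[4]: 29 + 3 = 32
  P[5]: 43 + 3 = 46
  P[6]: 44 + 3 = 47
  P[7]: 60 + 3 = 63

Answer: 3:19 4:32 5:46 6:47 7:63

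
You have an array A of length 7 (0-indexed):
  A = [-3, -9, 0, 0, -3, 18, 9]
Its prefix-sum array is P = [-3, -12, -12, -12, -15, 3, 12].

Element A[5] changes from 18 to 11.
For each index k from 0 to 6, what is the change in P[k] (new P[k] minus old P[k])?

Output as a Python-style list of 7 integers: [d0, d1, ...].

Answer: [0, 0, 0, 0, 0, -7, -7]

Derivation:
Element change: A[5] 18 -> 11, delta = -7
For k < 5: P[k] unchanged, delta_P[k] = 0
For k >= 5: P[k] shifts by exactly -7
Delta array: [0, 0, 0, 0, 0, -7, -7]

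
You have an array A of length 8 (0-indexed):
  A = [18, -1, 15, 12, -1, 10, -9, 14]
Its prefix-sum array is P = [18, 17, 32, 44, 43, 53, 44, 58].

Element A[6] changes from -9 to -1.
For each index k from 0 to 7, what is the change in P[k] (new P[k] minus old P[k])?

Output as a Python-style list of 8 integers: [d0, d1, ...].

Element change: A[6] -9 -> -1, delta = 8
For k < 6: P[k] unchanged, delta_P[k] = 0
For k >= 6: P[k] shifts by exactly 8
Delta array: [0, 0, 0, 0, 0, 0, 8, 8]

Answer: [0, 0, 0, 0, 0, 0, 8, 8]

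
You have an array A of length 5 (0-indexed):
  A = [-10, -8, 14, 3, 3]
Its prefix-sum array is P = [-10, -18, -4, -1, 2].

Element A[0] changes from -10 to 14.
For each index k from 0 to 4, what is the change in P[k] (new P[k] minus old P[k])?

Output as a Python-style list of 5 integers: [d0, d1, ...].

Answer: [24, 24, 24, 24, 24]

Derivation:
Element change: A[0] -10 -> 14, delta = 24
For k < 0: P[k] unchanged, delta_P[k] = 0
For k >= 0: P[k] shifts by exactly 24
Delta array: [24, 24, 24, 24, 24]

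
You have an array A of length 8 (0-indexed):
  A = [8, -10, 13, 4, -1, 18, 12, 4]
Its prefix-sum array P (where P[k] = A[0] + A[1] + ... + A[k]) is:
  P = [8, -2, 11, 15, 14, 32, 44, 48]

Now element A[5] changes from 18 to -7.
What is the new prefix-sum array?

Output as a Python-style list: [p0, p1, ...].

Change: A[5] 18 -> -7, delta = -25
P[k] for k < 5: unchanged (A[5] not included)
P[k] for k >= 5: shift by delta = -25
  P[0] = 8 + 0 = 8
  P[1] = -2 + 0 = -2
  P[2] = 11 + 0 = 11
  P[3] = 15 + 0 = 15
  P[4] = 14 + 0 = 14
  P[5] = 32 + -25 = 7
  P[6] = 44 + -25 = 19
  P[7] = 48 + -25 = 23

Answer: [8, -2, 11, 15, 14, 7, 19, 23]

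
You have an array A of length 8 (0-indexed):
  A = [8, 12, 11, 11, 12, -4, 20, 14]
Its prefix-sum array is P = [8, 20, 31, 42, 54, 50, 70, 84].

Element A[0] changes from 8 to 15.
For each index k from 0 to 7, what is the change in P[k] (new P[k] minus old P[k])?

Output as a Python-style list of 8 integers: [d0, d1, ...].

Element change: A[0] 8 -> 15, delta = 7
For k < 0: P[k] unchanged, delta_P[k] = 0
For k >= 0: P[k] shifts by exactly 7
Delta array: [7, 7, 7, 7, 7, 7, 7, 7]

Answer: [7, 7, 7, 7, 7, 7, 7, 7]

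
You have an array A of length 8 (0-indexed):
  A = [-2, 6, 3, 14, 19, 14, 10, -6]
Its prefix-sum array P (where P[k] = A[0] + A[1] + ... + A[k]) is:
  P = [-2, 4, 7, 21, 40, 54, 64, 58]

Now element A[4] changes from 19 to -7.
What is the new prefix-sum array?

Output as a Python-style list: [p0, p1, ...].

Change: A[4] 19 -> -7, delta = -26
P[k] for k < 4: unchanged (A[4] not included)
P[k] for k >= 4: shift by delta = -26
  P[0] = -2 + 0 = -2
  P[1] = 4 + 0 = 4
  P[2] = 7 + 0 = 7
  P[3] = 21 + 0 = 21
  P[4] = 40 + -26 = 14
  P[5] = 54 + -26 = 28
  P[6] = 64 + -26 = 38
  P[7] = 58 + -26 = 32

Answer: [-2, 4, 7, 21, 14, 28, 38, 32]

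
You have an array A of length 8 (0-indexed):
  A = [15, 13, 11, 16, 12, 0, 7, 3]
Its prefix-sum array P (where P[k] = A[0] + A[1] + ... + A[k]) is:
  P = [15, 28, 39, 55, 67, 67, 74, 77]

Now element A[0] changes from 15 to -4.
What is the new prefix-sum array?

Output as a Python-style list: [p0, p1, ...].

Answer: [-4, 9, 20, 36, 48, 48, 55, 58]

Derivation:
Change: A[0] 15 -> -4, delta = -19
P[k] for k < 0: unchanged (A[0] not included)
P[k] for k >= 0: shift by delta = -19
  P[0] = 15 + -19 = -4
  P[1] = 28 + -19 = 9
  P[2] = 39 + -19 = 20
  P[3] = 55 + -19 = 36
  P[4] = 67 + -19 = 48
  P[5] = 67 + -19 = 48
  P[6] = 74 + -19 = 55
  P[7] = 77 + -19 = 58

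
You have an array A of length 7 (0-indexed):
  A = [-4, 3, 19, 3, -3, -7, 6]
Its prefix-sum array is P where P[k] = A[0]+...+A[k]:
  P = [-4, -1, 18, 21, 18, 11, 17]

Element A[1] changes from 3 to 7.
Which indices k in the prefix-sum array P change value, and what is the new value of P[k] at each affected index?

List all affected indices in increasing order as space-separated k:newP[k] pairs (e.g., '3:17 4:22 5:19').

P[k] = A[0] + ... + A[k]
P[k] includes A[1] iff k >= 1
Affected indices: 1, 2, ..., 6; delta = 4
  P[1]: -1 + 4 = 3
  P[2]: 18 + 4 = 22
  P[3]: 21 + 4 = 25
  P[4]: 18 + 4 = 22
  P[5]: 11 + 4 = 15
  P[6]: 17 + 4 = 21

Answer: 1:3 2:22 3:25 4:22 5:15 6:21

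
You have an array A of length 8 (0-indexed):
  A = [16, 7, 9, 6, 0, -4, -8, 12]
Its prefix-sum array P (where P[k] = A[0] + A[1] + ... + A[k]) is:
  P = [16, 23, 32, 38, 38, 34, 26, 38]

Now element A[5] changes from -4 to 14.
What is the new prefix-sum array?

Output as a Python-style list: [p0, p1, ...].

Answer: [16, 23, 32, 38, 38, 52, 44, 56]

Derivation:
Change: A[5] -4 -> 14, delta = 18
P[k] for k < 5: unchanged (A[5] not included)
P[k] for k >= 5: shift by delta = 18
  P[0] = 16 + 0 = 16
  P[1] = 23 + 0 = 23
  P[2] = 32 + 0 = 32
  P[3] = 38 + 0 = 38
  P[4] = 38 + 0 = 38
  P[5] = 34 + 18 = 52
  P[6] = 26 + 18 = 44
  P[7] = 38 + 18 = 56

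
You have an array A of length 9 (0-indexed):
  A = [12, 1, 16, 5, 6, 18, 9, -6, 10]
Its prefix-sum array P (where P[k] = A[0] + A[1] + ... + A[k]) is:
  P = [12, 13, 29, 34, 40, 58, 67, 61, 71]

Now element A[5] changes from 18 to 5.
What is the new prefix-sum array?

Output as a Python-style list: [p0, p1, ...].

Change: A[5] 18 -> 5, delta = -13
P[k] for k < 5: unchanged (A[5] not included)
P[k] for k >= 5: shift by delta = -13
  P[0] = 12 + 0 = 12
  P[1] = 13 + 0 = 13
  P[2] = 29 + 0 = 29
  P[3] = 34 + 0 = 34
  P[4] = 40 + 0 = 40
  P[5] = 58 + -13 = 45
  P[6] = 67 + -13 = 54
  P[7] = 61 + -13 = 48
  P[8] = 71 + -13 = 58

Answer: [12, 13, 29, 34, 40, 45, 54, 48, 58]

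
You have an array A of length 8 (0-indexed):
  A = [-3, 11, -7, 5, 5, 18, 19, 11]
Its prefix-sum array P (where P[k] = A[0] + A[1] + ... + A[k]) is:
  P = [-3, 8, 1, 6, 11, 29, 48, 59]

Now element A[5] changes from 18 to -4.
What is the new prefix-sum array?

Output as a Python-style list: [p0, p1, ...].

Change: A[5] 18 -> -4, delta = -22
P[k] for k < 5: unchanged (A[5] not included)
P[k] for k >= 5: shift by delta = -22
  P[0] = -3 + 0 = -3
  P[1] = 8 + 0 = 8
  P[2] = 1 + 0 = 1
  P[3] = 6 + 0 = 6
  P[4] = 11 + 0 = 11
  P[5] = 29 + -22 = 7
  P[6] = 48 + -22 = 26
  P[7] = 59 + -22 = 37

Answer: [-3, 8, 1, 6, 11, 7, 26, 37]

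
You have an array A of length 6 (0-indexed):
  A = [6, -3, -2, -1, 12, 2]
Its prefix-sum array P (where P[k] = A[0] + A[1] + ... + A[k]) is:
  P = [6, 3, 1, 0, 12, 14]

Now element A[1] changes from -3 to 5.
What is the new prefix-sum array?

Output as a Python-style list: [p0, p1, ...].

Change: A[1] -3 -> 5, delta = 8
P[k] for k < 1: unchanged (A[1] not included)
P[k] for k >= 1: shift by delta = 8
  P[0] = 6 + 0 = 6
  P[1] = 3 + 8 = 11
  P[2] = 1 + 8 = 9
  P[3] = 0 + 8 = 8
  P[4] = 12 + 8 = 20
  P[5] = 14 + 8 = 22

Answer: [6, 11, 9, 8, 20, 22]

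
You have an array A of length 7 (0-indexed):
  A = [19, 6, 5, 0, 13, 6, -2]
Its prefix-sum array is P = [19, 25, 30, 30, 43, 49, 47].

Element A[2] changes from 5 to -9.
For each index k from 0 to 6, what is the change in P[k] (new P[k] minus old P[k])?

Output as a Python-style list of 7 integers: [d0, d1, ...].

Answer: [0, 0, -14, -14, -14, -14, -14]

Derivation:
Element change: A[2] 5 -> -9, delta = -14
For k < 2: P[k] unchanged, delta_P[k] = 0
For k >= 2: P[k] shifts by exactly -14
Delta array: [0, 0, -14, -14, -14, -14, -14]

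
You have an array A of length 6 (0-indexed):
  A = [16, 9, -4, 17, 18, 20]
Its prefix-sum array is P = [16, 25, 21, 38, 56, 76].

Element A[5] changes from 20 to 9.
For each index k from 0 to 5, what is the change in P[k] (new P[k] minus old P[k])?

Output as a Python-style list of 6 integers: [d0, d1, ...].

Element change: A[5] 20 -> 9, delta = -11
For k < 5: P[k] unchanged, delta_P[k] = 0
For k >= 5: P[k] shifts by exactly -11
Delta array: [0, 0, 0, 0, 0, -11]

Answer: [0, 0, 0, 0, 0, -11]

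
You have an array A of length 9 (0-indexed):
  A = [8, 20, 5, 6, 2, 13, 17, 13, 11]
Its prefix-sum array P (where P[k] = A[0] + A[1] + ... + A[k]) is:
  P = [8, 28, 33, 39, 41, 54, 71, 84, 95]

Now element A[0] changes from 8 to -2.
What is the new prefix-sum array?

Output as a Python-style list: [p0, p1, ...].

Answer: [-2, 18, 23, 29, 31, 44, 61, 74, 85]

Derivation:
Change: A[0] 8 -> -2, delta = -10
P[k] for k < 0: unchanged (A[0] not included)
P[k] for k >= 0: shift by delta = -10
  P[0] = 8 + -10 = -2
  P[1] = 28 + -10 = 18
  P[2] = 33 + -10 = 23
  P[3] = 39 + -10 = 29
  P[4] = 41 + -10 = 31
  P[5] = 54 + -10 = 44
  P[6] = 71 + -10 = 61
  P[7] = 84 + -10 = 74
  P[8] = 95 + -10 = 85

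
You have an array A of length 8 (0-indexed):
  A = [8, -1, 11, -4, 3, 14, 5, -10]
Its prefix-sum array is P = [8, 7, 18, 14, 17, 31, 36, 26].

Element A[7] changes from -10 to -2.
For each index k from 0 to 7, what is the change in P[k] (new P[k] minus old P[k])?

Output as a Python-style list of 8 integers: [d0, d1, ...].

Answer: [0, 0, 0, 0, 0, 0, 0, 8]

Derivation:
Element change: A[7] -10 -> -2, delta = 8
For k < 7: P[k] unchanged, delta_P[k] = 0
For k >= 7: P[k] shifts by exactly 8
Delta array: [0, 0, 0, 0, 0, 0, 0, 8]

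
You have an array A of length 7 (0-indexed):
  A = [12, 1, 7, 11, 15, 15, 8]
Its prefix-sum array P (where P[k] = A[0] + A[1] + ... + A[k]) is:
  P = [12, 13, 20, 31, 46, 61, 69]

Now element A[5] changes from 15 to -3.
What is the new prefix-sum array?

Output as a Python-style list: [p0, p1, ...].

Answer: [12, 13, 20, 31, 46, 43, 51]

Derivation:
Change: A[5] 15 -> -3, delta = -18
P[k] for k < 5: unchanged (A[5] not included)
P[k] for k >= 5: shift by delta = -18
  P[0] = 12 + 0 = 12
  P[1] = 13 + 0 = 13
  P[2] = 20 + 0 = 20
  P[3] = 31 + 0 = 31
  P[4] = 46 + 0 = 46
  P[5] = 61 + -18 = 43
  P[6] = 69 + -18 = 51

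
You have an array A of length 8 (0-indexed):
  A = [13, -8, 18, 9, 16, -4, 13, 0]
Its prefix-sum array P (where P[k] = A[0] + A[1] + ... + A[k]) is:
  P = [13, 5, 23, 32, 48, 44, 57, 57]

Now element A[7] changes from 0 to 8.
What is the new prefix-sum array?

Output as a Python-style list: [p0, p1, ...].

Change: A[7] 0 -> 8, delta = 8
P[k] for k < 7: unchanged (A[7] not included)
P[k] for k >= 7: shift by delta = 8
  P[0] = 13 + 0 = 13
  P[1] = 5 + 0 = 5
  P[2] = 23 + 0 = 23
  P[3] = 32 + 0 = 32
  P[4] = 48 + 0 = 48
  P[5] = 44 + 0 = 44
  P[6] = 57 + 0 = 57
  P[7] = 57 + 8 = 65

Answer: [13, 5, 23, 32, 48, 44, 57, 65]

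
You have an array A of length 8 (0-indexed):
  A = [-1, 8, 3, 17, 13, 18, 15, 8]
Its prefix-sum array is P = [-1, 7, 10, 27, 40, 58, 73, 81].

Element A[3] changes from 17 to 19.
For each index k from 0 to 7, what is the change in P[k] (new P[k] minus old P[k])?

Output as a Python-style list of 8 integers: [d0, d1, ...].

Answer: [0, 0, 0, 2, 2, 2, 2, 2]

Derivation:
Element change: A[3] 17 -> 19, delta = 2
For k < 3: P[k] unchanged, delta_P[k] = 0
For k >= 3: P[k] shifts by exactly 2
Delta array: [0, 0, 0, 2, 2, 2, 2, 2]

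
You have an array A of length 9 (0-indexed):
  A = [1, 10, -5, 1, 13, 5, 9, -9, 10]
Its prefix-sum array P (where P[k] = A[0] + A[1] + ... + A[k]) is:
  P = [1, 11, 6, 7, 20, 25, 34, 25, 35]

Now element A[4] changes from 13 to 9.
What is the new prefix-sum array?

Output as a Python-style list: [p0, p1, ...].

Change: A[4] 13 -> 9, delta = -4
P[k] for k < 4: unchanged (A[4] not included)
P[k] for k >= 4: shift by delta = -4
  P[0] = 1 + 0 = 1
  P[1] = 11 + 0 = 11
  P[2] = 6 + 0 = 6
  P[3] = 7 + 0 = 7
  P[4] = 20 + -4 = 16
  P[5] = 25 + -4 = 21
  P[6] = 34 + -4 = 30
  P[7] = 25 + -4 = 21
  P[8] = 35 + -4 = 31

Answer: [1, 11, 6, 7, 16, 21, 30, 21, 31]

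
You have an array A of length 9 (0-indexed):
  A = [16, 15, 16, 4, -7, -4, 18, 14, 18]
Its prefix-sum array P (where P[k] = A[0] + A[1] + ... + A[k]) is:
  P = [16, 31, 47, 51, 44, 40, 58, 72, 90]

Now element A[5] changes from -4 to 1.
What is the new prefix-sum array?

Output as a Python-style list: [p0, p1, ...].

Change: A[5] -4 -> 1, delta = 5
P[k] for k < 5: unchanged (A[5] not included)
P[k] for k >= 5: shift by delta = 5
  P[0] = 16 + 0 = 16
  P[1] = 31 + 0 = 31
  P[2] = 47 + 0 = 47
  P[3] = 51 + 0 = 51
  P[4] = 44 + 0 = 44
  P[5] = 40 + 5 = 45
  P[6] = 58 + 5 = 63
  P[7] = 72 + 5 = 77
  P[8] = 90 + 5 = 95

Answer: [16, 31, 47, 51, 44, 45, 63, 77, 95]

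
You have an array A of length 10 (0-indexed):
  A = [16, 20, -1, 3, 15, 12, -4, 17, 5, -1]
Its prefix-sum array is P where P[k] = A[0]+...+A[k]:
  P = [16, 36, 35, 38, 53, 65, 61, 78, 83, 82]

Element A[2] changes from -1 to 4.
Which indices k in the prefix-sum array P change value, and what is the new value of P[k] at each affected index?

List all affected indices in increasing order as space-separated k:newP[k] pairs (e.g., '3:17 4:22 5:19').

Answer: 2:40 3:43 4:58 5:70 6:66 7:83 8:88 9:87

Derivation:
P[k] = A[0] + ... + A[k]
P[k] includes A[2] iff k >= 2
Affected indices: 2, 3, ..., 9; delta = 5
  P[2]: 35 + 5 = 40
  P[3]: 38 + 5 = 43
  P[4]: 53 + 5 = 58
  P[5]: 65 + 5 = 70
  P[6]: 61 + 5 = 66
  P[7]: 78 + 5 = 83
  P[8]: 83 + 5 = 88
  P[9]: 82 + 5 = 87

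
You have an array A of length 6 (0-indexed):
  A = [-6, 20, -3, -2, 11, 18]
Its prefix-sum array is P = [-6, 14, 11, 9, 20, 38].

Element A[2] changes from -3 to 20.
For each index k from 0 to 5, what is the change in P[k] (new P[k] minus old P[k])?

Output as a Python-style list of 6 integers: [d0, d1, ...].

Answer: [0, 0, 23, 23, 23, 23]

Derivation:
Element change: A[2] -3 -> 20, delta = 23
For k < 2: P[k] unchanged, delta_P[k] = 0
For k >= 2: P[k] shifts by exactly 23
Delta array: [0, 0, 23, 23, 23, 23]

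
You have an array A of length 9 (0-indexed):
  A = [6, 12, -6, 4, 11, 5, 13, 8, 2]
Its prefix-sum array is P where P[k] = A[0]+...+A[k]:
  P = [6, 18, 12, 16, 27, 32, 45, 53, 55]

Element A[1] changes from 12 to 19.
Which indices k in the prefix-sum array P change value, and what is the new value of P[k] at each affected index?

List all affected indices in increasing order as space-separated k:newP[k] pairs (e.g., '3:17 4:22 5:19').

Answer: 1:25 2:19 3:23 4:34 5:39 6:52 7:60 8:62

Derivation:
P[k] = A[0] + ... + A[k]
P[k] includes A[1] iff k >= 1
Affected indices: 1, 2, ..., 8; delta = 7
  P[1]: 18 + 7 = 25
  P[2]: 12 + 7 = 19
  P[3]: 16 + 7 = 23
  P[4]: 27 + 7 = 34
  P[5]: 32 + 7 = 39
  P[6]: 45 + 7 = 52
  P[7]: 53 + 7 = 60
  P[8]: 55 + 7 = 62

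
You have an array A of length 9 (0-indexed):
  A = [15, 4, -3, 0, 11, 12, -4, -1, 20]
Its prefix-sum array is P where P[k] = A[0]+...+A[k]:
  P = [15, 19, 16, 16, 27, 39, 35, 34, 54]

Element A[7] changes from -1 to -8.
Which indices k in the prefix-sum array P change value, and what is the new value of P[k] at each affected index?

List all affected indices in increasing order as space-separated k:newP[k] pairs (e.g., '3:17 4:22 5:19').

P[k] = A[0] + ... + A[k]
P[k] includes A[7] iff k >= 7
Affected indices: 7, 8, ..., 8; delta = -7
  P[7]: 34 + -7 = 27
  P[8]: 54 + -7 = 47

Answer: 7:27 8:47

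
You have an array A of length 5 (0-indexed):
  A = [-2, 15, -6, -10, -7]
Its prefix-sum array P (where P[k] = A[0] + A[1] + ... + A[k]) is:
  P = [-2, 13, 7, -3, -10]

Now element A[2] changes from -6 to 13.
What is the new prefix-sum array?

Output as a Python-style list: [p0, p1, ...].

Change: A[2] -6 -> 13, delta = 19
P[k] for k < 2: unchanged (A[2] not included)
P[k] for k >= 2: shift by delta = 19
  P[0] = -2 + 0 = -2
  P[1] = 13 + 0 = 13
  P[2] = 7 + 19 = 26
  P[3] = -3 + 19 = 16
  P[4] = -10 + 19 = 9

Answer: [-2, 13, 26, 16, 9]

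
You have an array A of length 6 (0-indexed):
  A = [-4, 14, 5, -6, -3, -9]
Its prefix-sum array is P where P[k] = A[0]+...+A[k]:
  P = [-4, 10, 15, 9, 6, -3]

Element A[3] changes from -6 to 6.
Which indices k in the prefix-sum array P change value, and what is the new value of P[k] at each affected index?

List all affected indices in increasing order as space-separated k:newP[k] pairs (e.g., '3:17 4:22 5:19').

Answer: 3:21 4:18 5:9

Derivation:
P[k] = A[0] + ... + A[k]
P[k] includes A[3] iff k >= 3
Affected indices: 3, 4, ..., 5; delta = 12
  P[3]: 9 + 12 = 21
  P[4]: 6 + 12 = 18
  P[5]: -3 + 12 = 9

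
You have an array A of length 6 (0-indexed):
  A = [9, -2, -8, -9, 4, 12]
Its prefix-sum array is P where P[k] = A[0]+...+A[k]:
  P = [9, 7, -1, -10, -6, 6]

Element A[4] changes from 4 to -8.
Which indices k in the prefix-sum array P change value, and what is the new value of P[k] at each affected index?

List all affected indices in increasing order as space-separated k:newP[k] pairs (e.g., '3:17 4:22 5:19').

P[k] = A[0] + ... + A[k]
P[k] includes A[4] iff k >= 4
Affected indices: 4, 5, ..., 5; delta = -12
  P[4]: -6 + -12 = -18
  P[5]: 6 + -12 = -6

Answer: 4:-18 5:-6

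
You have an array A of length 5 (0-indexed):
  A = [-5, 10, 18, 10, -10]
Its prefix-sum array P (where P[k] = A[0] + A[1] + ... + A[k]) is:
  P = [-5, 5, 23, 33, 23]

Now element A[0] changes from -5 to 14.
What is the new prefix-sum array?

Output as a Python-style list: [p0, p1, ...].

Answer: [14, 24, 42, 52, 42]

Derivation:
Change: A[0] -5 -> 14, delta = 19
P[k] for k < 0: unchanged (A[0] not included)
P[k] for k >= 0: shift by delta = 19
  P[0] = -5 + 19 = 14
  P[1] = 5 + 19 = 24
  P[2] = 23 + 19 = 42
  P[3] = 33 + 19 = 52
  P[4] = 23 + 19 = 42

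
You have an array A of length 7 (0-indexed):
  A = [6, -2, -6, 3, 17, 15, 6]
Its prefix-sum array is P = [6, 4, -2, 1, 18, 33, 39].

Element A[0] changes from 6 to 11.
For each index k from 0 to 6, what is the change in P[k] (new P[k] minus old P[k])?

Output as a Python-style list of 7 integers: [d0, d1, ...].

Answer: [5, 5, 5, 5, 5, 5, 5]

Derivation:
Element change: A[0] 6 -> 11, delta = 5
For k < 0: P[k] unchanged, delta_P[k] = 0
For k >= 0: P[k] shifts by exactly 5
Delta array: [5, 5, 5, 5, 5, 5, 5]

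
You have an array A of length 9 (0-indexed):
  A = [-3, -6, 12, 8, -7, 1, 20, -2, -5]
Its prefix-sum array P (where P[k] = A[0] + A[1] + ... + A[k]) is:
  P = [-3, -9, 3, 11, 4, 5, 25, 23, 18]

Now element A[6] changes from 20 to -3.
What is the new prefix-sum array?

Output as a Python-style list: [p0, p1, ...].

Change: A[6] 20 -> -3, delta = -23
P[k] for k < 6: unchanged (A[6] not included)
P[k] for k >= 6: shift by delta = -23
  P[0] = -3 + 0 = -3
  P[1] = -9 + 0 = -9
  P[2] = 3 + 0 = 3
  P[3] = 11 + 0 = 11
  P[4] = 4 + 0 = 4
  P[5] = 5 + 0 = 5
  P[6] = 25 + -23 = 2
  P[7] = 23 + -23 = 0
  P[8] = 18 + -23 = -5

Answer: [-3, -9, 3, 11, 4, 5, 2, 0, -5]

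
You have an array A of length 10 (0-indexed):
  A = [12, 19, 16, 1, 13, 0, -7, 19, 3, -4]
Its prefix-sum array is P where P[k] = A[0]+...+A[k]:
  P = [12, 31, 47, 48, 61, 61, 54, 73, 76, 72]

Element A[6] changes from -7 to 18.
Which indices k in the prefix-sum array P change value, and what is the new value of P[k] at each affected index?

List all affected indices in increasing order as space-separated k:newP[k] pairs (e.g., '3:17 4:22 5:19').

P[k] = A[0] + ... + A[k]
P[k] includes A[6] iff k >= 6
Affected indices: 6, 7, ..., 9; delta = 25
  P[6]: 54 + 25 = 79
  P[7]: 73 + 25 = 98
  P[8]: 76 + 25 = 101
  P[9]: 72 + 25 = 97

Answer: 6:79 7:98 8:101 9:97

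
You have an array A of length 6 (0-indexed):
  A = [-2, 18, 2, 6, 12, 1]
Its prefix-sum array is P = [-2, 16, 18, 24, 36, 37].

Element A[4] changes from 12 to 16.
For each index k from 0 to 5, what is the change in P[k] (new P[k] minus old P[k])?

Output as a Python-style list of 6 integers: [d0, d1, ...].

Answer: [0, 0, 0, 0, 4, 4]

Derivation:
Element change: A[4] 12 -> 16, delta = 4
For k < 4: P[k] unchanged, delta_P[k] = 0
For k >= 4: P[k] shifts by exactly 4
Delta array: [0, 0, 0, 0, 4, 4]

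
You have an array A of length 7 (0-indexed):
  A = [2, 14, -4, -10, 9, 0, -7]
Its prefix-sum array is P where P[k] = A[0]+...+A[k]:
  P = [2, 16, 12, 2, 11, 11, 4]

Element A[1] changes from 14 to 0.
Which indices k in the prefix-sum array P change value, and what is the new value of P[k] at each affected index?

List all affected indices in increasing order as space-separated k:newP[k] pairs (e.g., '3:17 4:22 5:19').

P[k] = A[0] + ... + A[k]
P[k] includes A[1] iff k >= 1
Affected indices: 1, 2, ..., 6; delta = -14
  P[1]: 16 + -14 = 2
  P[2]: 12 + -14 = -2
  P[3]: 2 + -14 = -12
  P[4]: 11 + -14 = -3
  P[5]: 11 + -14 = -3
  P[6]: 4 + -14 = -10

Answer: 1:2 2:-2 3:-12 4:-3 5:-3 6:-10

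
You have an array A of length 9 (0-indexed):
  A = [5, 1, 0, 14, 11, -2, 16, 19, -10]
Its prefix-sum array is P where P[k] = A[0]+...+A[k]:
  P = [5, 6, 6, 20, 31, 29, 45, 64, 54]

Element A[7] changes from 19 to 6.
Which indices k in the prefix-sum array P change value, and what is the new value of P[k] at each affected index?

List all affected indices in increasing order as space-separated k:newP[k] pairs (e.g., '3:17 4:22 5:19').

Answer: 7:51 8:41

Derivation:
P[k] = A[0] + ... + A[k]
P[k] includes A[7] iff k >= 7
Affected indices: 7, 8, ..., 8; delta = -13
  P[7]: 64 + -13 = 51
  P[8]: 54 + -13 = 41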